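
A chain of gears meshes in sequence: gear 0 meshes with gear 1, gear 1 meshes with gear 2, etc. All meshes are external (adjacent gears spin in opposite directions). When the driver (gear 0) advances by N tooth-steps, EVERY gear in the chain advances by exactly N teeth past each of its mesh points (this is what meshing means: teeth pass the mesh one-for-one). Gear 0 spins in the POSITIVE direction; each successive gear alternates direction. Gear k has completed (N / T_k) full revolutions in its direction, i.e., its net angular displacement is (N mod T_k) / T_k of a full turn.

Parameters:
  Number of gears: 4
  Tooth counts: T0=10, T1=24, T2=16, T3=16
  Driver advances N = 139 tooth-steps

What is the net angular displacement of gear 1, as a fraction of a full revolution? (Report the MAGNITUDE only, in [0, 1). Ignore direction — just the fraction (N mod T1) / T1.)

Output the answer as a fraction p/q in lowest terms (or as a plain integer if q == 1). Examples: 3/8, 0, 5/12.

Chain of 4 gears, tooth counts: [10, 24, 16, 16]
  gear 0: T0=10, direction=positive, advance = 139 mod 10 = 9 teeth = 9/10 turn
  gear 1: T1=24, direction=negative, advance = 139 mod 24 = 19 teeth = 19/24 turn
  gear 2: T2=16, direction=positive, advance = 139 mod 16 = 11 teeth = 11/16 turn
  gear 3: T3=16, direction=negative, advance = 139 mod 16 = 11 teeth = 11/16 turn
Gear 1: 139 mod 24 = 19
Fraction = 19 / 24 = 19/24 (gcd(19,24)=1) = 19/24

Answer: 19/24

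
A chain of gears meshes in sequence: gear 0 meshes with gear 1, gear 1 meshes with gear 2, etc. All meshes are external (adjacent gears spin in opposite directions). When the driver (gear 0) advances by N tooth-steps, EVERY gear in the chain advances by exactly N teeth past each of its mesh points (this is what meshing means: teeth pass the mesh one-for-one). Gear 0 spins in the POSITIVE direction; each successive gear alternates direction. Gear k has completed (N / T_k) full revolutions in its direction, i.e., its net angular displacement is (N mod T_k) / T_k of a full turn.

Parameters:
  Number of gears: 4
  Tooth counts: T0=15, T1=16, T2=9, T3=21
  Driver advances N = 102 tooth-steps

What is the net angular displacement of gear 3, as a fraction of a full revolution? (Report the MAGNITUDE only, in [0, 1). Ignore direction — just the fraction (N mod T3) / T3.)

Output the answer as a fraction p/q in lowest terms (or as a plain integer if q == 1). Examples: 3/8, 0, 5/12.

Chain of 4 gears, tooth counts: [15, 16, 9, 21]
  gear 0: T0=15, direction=positive, advance = 102 mod 15 = 12 teeth = 12/15 turn
  gear 1: T1=16, direction=negative, advance = 102 mod 16 = 6 teeth = 6/16 turn
  gear 2: T2=9, direction=positive, advance = 102 mod 9 = 3 teeth = 3/9 turn
  gear 3: T3=21, direction=negative, advance = 102 mod 21 = 18 teeth = 18/21 turn
Gear 3: 102 mod 21 = 18
Fraction = 18 / 21 = 6/7 (gcd(18,21)=3) = 6/7

Answer: 6/7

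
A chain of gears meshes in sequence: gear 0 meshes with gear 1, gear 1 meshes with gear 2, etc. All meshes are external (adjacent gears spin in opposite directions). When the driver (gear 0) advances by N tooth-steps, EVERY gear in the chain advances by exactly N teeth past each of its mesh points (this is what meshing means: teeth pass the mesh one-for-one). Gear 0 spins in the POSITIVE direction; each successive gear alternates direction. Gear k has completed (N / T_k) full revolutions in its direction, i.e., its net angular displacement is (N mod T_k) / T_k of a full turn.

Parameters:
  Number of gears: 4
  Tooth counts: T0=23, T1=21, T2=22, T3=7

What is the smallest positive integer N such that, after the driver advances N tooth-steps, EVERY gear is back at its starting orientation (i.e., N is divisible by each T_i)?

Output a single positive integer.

Gear k returns to start when N is a multiple of T_k.
All gears at start simultaneously when N is a common multiple of [23, 21, 22, 7]; the smallest such N is lcm(23, 21, 22, 7).
Start: lcm = T0 = 23
Fold in T1=21: gcd(23, 21) = 1; lcm(23, 21) = 23 * 21 / 1 = 483 / 1 = 483
Fold in T2=22: gcd(483, 22) = 1; lcm(483, 22) = 483 * 22 / 1 = 10626 / 1 = 10626
Fold in T3=7: gcd(10626, 7) = 7; lcm(10626, 7) = 10626 * 7 / 7 = 74382 / 7 = 10626
Full cycle length = 10626

Answer: 10626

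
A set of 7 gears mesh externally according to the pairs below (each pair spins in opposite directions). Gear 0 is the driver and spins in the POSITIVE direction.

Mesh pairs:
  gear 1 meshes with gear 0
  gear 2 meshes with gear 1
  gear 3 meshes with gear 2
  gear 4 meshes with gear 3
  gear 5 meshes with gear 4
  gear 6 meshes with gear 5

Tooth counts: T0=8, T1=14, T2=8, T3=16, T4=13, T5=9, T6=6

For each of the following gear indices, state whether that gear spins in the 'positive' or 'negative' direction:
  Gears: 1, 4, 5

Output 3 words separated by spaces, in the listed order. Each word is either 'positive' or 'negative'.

Answer: negative positive negative

Derivation:
Gear 0 (driver): positive (depth 0)
  gear 1: meshes with gear 0 -> depth 1 -> negative (opposite of gear 0)
  gear 2: meshes with gear 1 -> depth 2 -> positive (opposite of gear 1)
  gear 3: meshes with gear 2 -> depth 3 -> negative (opposite of gear 2)
  gear 4: meshes with gear 3 -> depth 4 -> positive (opposite of gear 3)
  gear 5: meshes with gear 4 -> depth 5 -> negative (opposite of gear 4)
  gear 6: meshes with gear 5 -> depth 6 -> positive (opposite of gear 5)
Queried indices 1, 4, 5 -> negative, positive, negative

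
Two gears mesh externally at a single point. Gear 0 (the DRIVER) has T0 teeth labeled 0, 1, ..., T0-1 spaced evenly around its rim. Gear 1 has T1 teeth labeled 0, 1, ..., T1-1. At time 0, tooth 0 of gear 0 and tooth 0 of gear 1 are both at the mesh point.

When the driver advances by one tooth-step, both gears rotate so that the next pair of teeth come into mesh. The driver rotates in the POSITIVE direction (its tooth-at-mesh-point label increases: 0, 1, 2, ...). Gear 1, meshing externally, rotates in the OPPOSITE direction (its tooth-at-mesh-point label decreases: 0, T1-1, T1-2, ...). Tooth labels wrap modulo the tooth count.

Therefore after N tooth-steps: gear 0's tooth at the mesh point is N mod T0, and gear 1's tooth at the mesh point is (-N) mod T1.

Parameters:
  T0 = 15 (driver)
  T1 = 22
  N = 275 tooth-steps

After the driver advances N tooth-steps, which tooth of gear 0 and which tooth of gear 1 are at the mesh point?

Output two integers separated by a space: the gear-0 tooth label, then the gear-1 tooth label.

Gear 0 (driver, T0=15): tooth at mesh = N mod T0
  275 = 18 * 15 + 5, so 275 mod 15 = 5
  gear 0 tooth = 5
Gear 1 (driven, T1=22): tooth at mesh = (-N) mod T1
  275 = 12 * 22 + 11, so 275 mod 22 = 11
  (-275) mod 22 = (-11) mod 22 = 22 - 11 = 11
Mesh after 275 steps: gear-0 tooth 5 meets gear-1 tooth 11

Answer: 5 11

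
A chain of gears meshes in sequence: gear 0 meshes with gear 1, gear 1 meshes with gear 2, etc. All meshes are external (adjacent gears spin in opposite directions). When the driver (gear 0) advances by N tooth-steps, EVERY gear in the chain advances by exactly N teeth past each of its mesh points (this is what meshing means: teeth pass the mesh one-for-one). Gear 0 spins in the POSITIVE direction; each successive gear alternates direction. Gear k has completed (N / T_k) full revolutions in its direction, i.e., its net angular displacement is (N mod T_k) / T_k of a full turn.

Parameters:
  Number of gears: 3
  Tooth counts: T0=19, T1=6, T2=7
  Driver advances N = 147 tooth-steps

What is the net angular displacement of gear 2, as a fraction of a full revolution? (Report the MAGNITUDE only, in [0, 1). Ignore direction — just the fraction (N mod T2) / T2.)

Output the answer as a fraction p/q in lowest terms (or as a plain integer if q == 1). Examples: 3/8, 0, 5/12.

Answer: 0

Derivation:
Chain of 3 gears, tooth counts: [19, 6, 7]
  gear 0: T0=19, direction=positive, advance = 147 mod 19 = 14 teeth = 14/19 turn
  gear 1: T1=6, direction=negative, advance = 147 mod 6 = 3 teeth = 3/6 turn
  gear 2: T2=7, direction=positive, advance = 147 mod 7 = 0 teeth = 0/7 turn
Gear 2: 147 mod 7 = 0
Fraction = 0 / 7 = 0/1 (gcd(0,7)=7) = 0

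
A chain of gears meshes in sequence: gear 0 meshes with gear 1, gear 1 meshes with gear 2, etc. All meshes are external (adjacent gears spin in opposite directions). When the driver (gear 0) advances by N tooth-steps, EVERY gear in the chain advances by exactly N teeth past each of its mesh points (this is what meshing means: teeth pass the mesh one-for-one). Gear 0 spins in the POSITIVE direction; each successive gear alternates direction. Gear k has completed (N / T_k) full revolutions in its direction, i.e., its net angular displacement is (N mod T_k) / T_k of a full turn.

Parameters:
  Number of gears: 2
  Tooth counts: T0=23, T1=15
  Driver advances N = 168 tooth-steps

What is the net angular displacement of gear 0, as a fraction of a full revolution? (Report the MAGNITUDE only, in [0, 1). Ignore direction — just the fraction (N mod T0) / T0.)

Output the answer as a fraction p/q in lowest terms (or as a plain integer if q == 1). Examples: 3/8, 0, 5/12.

Chain of 2 gears, tooth counts: [23, 15]
  gear 0: T0=23, direction=positive, advance = 168 mod 23 = 7 teeth = 7/23 turn
  gear 1: T1=15, direction=negative, advance = 168 mod 15 = 3 teeth = 3/15 turn
Gear 0: 168 mod 23 = 7
Fraction = 7 / 23 = 7/23 (gcd(7,23)=1) = 7/23

Answer: 7/23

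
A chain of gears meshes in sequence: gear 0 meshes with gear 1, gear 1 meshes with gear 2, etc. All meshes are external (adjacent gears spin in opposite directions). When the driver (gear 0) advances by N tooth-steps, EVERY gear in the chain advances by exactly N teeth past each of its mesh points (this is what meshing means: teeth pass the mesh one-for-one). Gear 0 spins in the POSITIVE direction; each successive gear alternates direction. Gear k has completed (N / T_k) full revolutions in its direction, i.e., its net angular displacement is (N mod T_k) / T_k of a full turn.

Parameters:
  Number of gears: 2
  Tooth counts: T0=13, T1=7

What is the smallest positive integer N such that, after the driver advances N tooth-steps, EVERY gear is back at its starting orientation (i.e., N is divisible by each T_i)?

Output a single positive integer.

Gear k returns to start when N is a multiple of T_k.
All gears at start simultaneously when N is a common multiple of [13, 7]; the smallest such N is lcm(13, 7).
Start: lcm = T0 = 13
Fold in T1=7: gcd(13, 7) = 1; lcm(13, 7) = 13 * 7 / 1 = 91 / 1 = 91
Full cycle length = 91

Answer: 91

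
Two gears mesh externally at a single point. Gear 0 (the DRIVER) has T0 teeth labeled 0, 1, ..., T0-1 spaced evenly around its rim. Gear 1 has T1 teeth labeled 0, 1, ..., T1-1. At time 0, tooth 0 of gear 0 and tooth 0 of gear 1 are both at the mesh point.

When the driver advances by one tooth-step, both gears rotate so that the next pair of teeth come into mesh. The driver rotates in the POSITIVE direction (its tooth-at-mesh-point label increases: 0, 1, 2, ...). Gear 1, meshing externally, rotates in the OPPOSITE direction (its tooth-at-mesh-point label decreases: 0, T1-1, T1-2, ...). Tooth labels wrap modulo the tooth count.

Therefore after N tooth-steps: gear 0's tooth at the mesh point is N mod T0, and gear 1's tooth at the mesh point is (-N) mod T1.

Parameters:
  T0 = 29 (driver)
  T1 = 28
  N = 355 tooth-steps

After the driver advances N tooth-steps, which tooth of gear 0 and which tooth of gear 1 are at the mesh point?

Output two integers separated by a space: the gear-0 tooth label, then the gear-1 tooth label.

Gear 0 (driver, T0=29): tooth at mesh = N mod T0
  355 = 12 * 29 + 7, so 355 mod 29 = 7
  gear 0 tooth = 7
Gear 1 (driven, T1=28): tooth at mesh = (-N) mod T1
  355 = 12 * 28 + 19, so 355 mod 28 = 19
  (-355) mod 28 = (-19) mod 28 = 28 - 19 = 9
Mesh after 355 steps: gear-0 tooth 7 meets gear-1 tooth 9

Answer: 7 9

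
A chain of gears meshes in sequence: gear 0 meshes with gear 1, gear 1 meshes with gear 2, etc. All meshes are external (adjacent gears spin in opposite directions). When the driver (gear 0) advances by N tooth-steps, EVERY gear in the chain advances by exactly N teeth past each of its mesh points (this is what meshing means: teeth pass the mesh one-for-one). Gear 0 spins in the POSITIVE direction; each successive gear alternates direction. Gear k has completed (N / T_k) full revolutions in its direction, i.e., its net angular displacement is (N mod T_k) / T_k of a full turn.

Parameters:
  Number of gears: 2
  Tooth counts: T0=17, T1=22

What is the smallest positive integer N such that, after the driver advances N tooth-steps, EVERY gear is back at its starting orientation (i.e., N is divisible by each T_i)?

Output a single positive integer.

Gear k returns to start when N is a multiple of T_k.
All gears at start simultaneously when N is a common multiple of [17, 22]; the smallest such N is lcm(17, 22).
Start: lcm = T0 = 17
Fold in T1=22: gcd(17, 22) = 1; lcm(17, 22) = 17 * 22 / 1 = 374 / 1 = 374
Full cycle length = 374

Answer: 374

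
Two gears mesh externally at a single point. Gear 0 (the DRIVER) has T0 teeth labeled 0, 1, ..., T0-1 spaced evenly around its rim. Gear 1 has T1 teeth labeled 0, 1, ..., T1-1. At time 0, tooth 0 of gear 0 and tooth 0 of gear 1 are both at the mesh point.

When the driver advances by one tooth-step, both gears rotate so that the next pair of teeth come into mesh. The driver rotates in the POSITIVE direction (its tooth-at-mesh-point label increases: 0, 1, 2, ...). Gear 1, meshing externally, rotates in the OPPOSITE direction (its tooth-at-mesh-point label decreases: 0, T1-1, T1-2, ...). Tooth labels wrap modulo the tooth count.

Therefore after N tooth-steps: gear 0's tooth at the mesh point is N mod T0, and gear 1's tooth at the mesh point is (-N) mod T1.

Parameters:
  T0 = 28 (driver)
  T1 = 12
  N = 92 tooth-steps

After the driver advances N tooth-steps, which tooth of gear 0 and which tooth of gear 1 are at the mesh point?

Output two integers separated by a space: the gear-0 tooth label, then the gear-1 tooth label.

Answer: 8 4

Derivation:
Gear 0 (driver, T0=28): tooth at mesh = N mod T0
  92 = 3 * 28 + 8, so 92 mod 28 = 8
  gear 0 tooth = 8
Gear 1 (driven, T1=12): tooth at mesh = (-N) mod T1
  92 = 7 * 12 + 8, so 92 mod 12 = 8
  (-92) mod 12 = (-8) mod 12 = 12 - 8 = 4
Mesh after 92 steps: gear-0 tooth 8 meets gear-1 tooth 4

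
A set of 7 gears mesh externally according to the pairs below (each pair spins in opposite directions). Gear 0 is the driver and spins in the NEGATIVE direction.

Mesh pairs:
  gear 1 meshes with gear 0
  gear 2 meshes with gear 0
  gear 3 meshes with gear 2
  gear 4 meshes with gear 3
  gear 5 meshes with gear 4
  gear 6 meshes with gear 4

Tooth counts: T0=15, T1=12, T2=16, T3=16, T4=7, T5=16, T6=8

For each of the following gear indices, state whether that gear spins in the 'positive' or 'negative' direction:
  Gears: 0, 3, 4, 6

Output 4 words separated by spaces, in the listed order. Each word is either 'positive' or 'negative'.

Answer: negative negative positive negative

Derivation:
Gear 0 (driver): negative (depth 0)
  gear 1: meshes with gear 0 -> depth 1 -> positive (opposite of gear 0)
  gear 2: meshes with gear 0 -> depth 1 -> positive (opposite of gear 0)
  gear 3: meshes with gear 2 -> depth 2 -> negative (opposite of gear 2)
  gear 4: meshes with gear 3 -> depth 3 -> positive (opposite of gear 3)
  gear 5: meshes with gear 4 -> depth 4 -> negative (opposite of gear 4)
  gear 6: meshes with gear 4 -> depth 4 -> negative (opposite of gear 4)
Queried indices 0, 3, 4, 6 -> negative, negative, positive, negative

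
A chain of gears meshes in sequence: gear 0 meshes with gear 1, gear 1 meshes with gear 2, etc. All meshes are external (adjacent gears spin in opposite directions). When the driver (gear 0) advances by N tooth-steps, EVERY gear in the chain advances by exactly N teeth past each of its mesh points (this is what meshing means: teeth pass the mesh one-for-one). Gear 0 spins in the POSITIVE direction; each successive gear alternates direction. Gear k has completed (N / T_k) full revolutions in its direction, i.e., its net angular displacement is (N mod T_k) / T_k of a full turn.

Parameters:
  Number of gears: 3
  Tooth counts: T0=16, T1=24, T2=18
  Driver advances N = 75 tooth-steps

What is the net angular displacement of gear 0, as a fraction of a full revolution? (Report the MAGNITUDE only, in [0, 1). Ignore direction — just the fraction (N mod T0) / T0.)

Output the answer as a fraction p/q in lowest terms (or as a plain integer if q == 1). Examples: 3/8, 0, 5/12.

Chain of 3 gears, tooth counts: [16, 24, 18]
  gear 0: T0=16, direction=positive, advance = 75 mod 16 = 11 teeth = 11/16 turn
  gear 1: T1=24, direction=negative, advance = 75 mod 24 = 3 teeth = 3/24 turn
  gear 2: T2=18, direction=positive, advance = 75 mod 18 = 3 teeth = 3/18 turn
Gear 0: 75 mod 16 = 11
Fraction = 11 / 16 = 11/16 (gcd(11,16)=1) = 11/16

Answer: 11/16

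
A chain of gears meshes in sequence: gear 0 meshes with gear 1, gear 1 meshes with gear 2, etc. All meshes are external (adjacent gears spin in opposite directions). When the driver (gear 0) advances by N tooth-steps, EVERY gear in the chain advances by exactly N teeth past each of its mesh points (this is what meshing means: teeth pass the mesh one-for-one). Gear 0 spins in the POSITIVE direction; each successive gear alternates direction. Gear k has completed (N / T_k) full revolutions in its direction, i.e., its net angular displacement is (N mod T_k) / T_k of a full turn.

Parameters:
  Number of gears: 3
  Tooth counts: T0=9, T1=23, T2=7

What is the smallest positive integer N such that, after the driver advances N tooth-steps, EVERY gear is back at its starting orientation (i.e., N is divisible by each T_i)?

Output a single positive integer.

Gear k returns to start when N is a multiple of T_k.
All gears at start simultaneously when N is a common multiple of [9, 23, 7]; the smallest such N is lcm(9, 23, 7).
Start: lcm = T0 = 9
Fold in T1=23: gcd(9, 23) = 1; lcm(9, 23) = 9 * 23 / 1 = 207 / 1 = 207
Fold in T2=7: gcd(207, 7) = 1; lcm(207, 7) = 207 * 7 / 1 = 1449 / 1 = 1449
Full cycle length = 1449

Answer: 1449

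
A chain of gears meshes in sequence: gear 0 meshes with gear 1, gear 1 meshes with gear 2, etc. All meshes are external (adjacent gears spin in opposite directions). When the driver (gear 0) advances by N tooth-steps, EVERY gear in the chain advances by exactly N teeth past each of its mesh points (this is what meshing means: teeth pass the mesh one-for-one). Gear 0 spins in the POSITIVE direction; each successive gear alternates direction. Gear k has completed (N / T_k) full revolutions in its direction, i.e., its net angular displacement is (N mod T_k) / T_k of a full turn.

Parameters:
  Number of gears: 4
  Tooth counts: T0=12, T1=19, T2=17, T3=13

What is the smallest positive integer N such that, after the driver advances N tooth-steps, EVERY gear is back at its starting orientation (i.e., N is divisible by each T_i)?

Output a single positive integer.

Answer: 50388

Derivation:
Gear k returns to start when N is a multiple of T_k.
All gears at start simultaneously when N is a common multiple of [12, 19, 17, 13]; the smallest such N is lcm(12, 19, 17, 13).
Start: lcm = T0 = 12
Fold in T1=19: gcd(12, 19) = 1; lcm(12, 19) = 12 * 19 / 1 = 228 / 1 = 228
Fold in T2=17: gcd(228, 17) = 1; lcm(228, 17) = 228 * 17 / 1 = 3876 / 1 = 3876
Fold in T3=13: gcd(3876, 13) = 1; lcm(3876, 13) = 3876 * 13 / 1 = 50388 / 1 = 50388
Full cycle length = 50388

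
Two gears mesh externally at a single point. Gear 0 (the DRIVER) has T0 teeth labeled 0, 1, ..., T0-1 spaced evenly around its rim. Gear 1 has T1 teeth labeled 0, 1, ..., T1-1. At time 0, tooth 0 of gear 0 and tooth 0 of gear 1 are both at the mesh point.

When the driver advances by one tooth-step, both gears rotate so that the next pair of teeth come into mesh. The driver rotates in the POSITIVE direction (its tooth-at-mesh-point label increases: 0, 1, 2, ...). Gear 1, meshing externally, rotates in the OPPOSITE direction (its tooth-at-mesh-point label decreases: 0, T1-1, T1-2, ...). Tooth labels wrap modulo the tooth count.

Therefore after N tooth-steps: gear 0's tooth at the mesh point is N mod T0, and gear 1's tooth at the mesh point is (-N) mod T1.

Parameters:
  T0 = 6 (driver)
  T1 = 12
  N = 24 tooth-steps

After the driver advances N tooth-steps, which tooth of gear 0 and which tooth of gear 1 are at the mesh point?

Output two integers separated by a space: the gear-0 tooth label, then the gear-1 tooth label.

Answer: 0 0

Derivation:
Gear 0 (driver, T0=6): tooth at mesh = N mod T0
  24 = 4 * 6 + 0, so 24 mod 6 = 0
  gear 0 tooth = 0
Gear 1 (driven, T1=12): tooth at mesh = (-N) mod T1
  24 = 2 * 12 + 0, so 24 mod 12 = 0
  (-24) mod 12 = 0
Mesh after 24 steps: gear-0 tooth 0 meets gear-1 tooth 0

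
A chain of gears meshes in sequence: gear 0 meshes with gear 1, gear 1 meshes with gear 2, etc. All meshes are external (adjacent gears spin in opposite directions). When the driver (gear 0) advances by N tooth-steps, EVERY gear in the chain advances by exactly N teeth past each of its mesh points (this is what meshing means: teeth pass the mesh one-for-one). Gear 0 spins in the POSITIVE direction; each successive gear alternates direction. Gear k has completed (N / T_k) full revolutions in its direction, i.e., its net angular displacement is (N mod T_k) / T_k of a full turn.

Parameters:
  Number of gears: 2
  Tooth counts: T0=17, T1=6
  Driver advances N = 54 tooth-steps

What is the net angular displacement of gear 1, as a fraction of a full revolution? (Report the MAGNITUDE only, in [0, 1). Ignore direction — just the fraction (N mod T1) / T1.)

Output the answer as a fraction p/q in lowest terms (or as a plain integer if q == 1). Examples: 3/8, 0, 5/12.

Answer: 0

Derivation:
Chain of 2 gears, tooth counts: [17, 6]
  gear 0: T0=17, direction=positive, advance = 54 mod 17 = 3 teeth = 3/17 turn
  gear 1: T1=6, direction=negative, advance = 54 mod 6 = 0 teeth = 0/6 turn
Gear 1: 54 mod 6 = 0
Fraction = 0 / 6 = 0/1 (gcd(0,6)=6) = 0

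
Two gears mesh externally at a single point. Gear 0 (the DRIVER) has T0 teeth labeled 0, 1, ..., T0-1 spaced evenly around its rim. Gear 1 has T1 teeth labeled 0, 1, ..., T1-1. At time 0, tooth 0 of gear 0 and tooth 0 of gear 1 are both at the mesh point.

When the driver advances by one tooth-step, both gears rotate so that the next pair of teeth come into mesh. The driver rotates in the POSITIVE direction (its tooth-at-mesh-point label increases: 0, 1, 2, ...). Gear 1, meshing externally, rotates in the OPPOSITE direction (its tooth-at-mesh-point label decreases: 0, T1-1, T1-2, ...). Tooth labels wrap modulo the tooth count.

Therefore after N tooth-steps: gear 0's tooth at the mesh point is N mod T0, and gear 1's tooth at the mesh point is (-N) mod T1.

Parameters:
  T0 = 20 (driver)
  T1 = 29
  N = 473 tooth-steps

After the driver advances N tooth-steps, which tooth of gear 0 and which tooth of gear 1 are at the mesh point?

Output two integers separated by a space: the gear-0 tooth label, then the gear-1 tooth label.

Gear 0 (driver, T0=20): tooth at mesh = N mod T0
  473 = 23 * 20 + 13, so 473 mod 20 = 13
  gear 0 tooth = 13
Gear 1 (driven, T1=29): tooth at mesh = (-N) mod T1
  473 = 16 * 29 + 9, so 473 mod 29 = 9
  (-473) mod 29 = (-9) mod 29 = 29 - 9 = 20
Mesh after 473 steps: gear-0 tooth 13 meets gear-1 tooth 20

Answer: 13 20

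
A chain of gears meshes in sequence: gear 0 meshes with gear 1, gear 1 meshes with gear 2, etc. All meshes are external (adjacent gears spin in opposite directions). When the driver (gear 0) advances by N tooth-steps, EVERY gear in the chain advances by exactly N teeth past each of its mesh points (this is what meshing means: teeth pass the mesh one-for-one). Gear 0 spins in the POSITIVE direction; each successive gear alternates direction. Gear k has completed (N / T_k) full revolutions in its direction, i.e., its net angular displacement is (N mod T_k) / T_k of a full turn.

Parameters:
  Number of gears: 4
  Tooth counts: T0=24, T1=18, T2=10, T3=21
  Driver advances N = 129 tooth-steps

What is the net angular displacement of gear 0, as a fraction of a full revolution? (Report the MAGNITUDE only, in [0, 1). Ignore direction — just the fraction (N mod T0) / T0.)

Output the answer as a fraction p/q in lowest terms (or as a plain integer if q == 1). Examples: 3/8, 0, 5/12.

Chain of 4 gears, tooth counts: [24, 18, 10, 21]
  gear 0: T0=24, direction=positive, advance = 129 mod 24 = 9 teeth = 9/24 turn
  gear 1: T1=18, direction=negative, advance = 129 mod 18 = 3 teeth = 3/18 turn
  gear 2: T2=10, direction=positive, advance = 129 mod 10 = 9 teeth = 9/10 turn
  gear 3: T3=21, direction=negative, advance = 129 mod 21 = 3 teeth = 3/21 turn
Gear 0: 129 mod 24 = 9
Fraction = 9 / 24 = 3/8 (gcd(9,24)=3) = 3/8

Answer: 3/8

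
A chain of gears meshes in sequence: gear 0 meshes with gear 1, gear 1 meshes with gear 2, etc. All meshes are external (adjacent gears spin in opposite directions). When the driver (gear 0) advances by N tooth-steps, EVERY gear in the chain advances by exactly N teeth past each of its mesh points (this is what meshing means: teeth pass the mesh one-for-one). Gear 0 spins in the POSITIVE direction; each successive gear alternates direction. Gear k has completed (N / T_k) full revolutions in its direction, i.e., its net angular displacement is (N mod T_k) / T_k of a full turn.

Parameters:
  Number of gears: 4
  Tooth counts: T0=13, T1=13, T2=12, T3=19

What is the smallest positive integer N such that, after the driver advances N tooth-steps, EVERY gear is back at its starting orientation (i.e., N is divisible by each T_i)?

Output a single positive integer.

Answer: 2964

Derivation:
Gear k returns to start when N is a multiple of T_k.
All gears at start simultaneously when N is a common multiple of [13, 13, 12, 19]; the smallest such N is lcm(13, 13, 12, 19).
Start: lcm = T0 = 13
Fold in T1=13: gcd(13, 13) = 13; lcm(13, 13) = 13 * 13 / 13 = 169 / 13 = 13
Fold in T2=12: gcd(13, 12) = 1; lcm(13, 12) = 13 * 12 / 1 = 156 / 1 = 156
Fold in T3=19: gcd(156, 19) = 1; lcm(156, 19) = 156 * 19 / 1 = 2964 / 1 = 2964
Full cycle length = 2964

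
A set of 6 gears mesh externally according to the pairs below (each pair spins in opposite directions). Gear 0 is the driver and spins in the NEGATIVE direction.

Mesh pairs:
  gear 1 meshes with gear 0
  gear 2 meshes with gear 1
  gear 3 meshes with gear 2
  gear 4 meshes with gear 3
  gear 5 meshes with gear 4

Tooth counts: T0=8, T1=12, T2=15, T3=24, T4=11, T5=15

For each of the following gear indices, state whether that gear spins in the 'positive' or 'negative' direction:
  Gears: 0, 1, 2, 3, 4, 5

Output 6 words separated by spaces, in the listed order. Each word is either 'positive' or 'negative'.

Answer: negative positive negative positive negative positive

Derivation:
Gear 0 (driver): negative (depth 0)
  gear 1: meshes with gear 0 -> depth 1 -> positive (opposite of gear 0)
  gear 2: meshes with gear 1 -> depth 2 -> negative (opposite of gear 1)
  gear 3: meshes with gear 2 -> depth 3 -> positive (opposite of gear 2)
  gear 4: meshes with gear 3 -> depth 4 -> negative (opposite of gear 3)
  gear 5: meshes with gear 4 -> depth 5 -> positive (opposite of gear 4)
Queried indices 0, 1, 2, 3, 4, 5 -> negative, positive, negative, positive, negative, positive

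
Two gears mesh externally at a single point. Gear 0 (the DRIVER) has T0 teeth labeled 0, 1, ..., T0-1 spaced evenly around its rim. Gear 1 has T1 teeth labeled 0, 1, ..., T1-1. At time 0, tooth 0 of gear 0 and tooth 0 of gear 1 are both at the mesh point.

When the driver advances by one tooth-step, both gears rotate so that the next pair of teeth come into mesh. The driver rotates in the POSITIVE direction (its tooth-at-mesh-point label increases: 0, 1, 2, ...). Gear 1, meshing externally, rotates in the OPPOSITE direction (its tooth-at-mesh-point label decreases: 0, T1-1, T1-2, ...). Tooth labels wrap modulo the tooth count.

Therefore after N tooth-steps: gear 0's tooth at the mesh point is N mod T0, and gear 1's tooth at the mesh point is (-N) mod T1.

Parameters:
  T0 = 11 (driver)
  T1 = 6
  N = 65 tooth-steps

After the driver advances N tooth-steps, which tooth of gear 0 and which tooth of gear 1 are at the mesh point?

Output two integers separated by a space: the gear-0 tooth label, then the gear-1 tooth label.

Answer: 10 1

Derivation:
Gear 0 (driver, T0=11): tooth at mesh = N mod T0
  65 = 5 * 11 + 10, so 65 mod 11 = 10
  gear 0 tooth = 10
Gear 1 (driven, T1=6): tooth at mesh = (-N) mod T1
  65 = 10 * 6 + 5, so 65 mod 6 = 5
  (-65) mod 6 = (-5) mod 6 = 6 - 5 = 1
Mesh after 65 steps: gear-0 tooth 10 meets gear-1 tooth 1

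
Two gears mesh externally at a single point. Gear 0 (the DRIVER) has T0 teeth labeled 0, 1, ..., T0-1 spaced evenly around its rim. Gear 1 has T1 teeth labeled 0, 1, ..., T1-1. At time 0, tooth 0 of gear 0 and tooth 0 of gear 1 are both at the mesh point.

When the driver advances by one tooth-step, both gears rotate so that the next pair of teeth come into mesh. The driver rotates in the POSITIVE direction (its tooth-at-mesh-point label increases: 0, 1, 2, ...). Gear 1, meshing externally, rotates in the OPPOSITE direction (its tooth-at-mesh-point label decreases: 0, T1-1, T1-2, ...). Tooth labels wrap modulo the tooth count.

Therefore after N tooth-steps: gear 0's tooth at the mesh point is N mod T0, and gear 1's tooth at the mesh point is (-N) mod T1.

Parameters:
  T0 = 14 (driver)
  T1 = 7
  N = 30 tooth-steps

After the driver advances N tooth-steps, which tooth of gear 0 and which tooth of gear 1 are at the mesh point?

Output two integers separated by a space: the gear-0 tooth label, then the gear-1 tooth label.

Gear 0 (driver, T0=14): tooth at mesh = N mod T0
  30 = 2 * 14 + 2, so 30 mod 14 = 2
  gear 0 tooth = 2
Gear 1 (driven, T1=7): tooth at mesh = (-N) mod T1
  30 = 4 * 7 + 2, so 30 mod 7 = 2
  (-30) mod 7 = (-2) mod 7 = 7 - 2 = 5
Mesh after 30 steps: gear-0 tooth 2 meets gear-1 tooth 5

Answer: 2 5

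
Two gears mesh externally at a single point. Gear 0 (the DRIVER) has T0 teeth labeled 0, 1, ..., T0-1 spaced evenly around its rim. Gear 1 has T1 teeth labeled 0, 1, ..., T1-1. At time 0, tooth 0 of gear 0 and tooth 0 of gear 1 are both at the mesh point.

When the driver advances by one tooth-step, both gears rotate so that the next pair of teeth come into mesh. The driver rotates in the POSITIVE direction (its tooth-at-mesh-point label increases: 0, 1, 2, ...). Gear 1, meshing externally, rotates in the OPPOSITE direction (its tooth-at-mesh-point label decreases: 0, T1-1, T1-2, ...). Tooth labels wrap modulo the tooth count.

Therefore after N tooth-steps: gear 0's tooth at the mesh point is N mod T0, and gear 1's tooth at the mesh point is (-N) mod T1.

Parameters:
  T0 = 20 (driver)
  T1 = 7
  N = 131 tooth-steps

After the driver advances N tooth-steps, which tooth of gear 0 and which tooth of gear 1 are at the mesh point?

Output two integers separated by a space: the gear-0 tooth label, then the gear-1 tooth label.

Gear 0 (driver, T0=20): tooth at mesh = N mod T0
  131 = 6 * 20 + 11, so 131 mod 20 = 11
  gear 0 tooth = 11
Gear 1 (driven, T1=7): tooth at mesh = (-N) mod T1
  131 = 18 * 7 + 5, so 131 mod 7 = 5
  (-131) mod 7 = (-5) mod 7 = 7 - 5 = 2
Mesh after 131 steps: gear-0 tooth 11 meets gear-1 tooth 2

Answer: 11 2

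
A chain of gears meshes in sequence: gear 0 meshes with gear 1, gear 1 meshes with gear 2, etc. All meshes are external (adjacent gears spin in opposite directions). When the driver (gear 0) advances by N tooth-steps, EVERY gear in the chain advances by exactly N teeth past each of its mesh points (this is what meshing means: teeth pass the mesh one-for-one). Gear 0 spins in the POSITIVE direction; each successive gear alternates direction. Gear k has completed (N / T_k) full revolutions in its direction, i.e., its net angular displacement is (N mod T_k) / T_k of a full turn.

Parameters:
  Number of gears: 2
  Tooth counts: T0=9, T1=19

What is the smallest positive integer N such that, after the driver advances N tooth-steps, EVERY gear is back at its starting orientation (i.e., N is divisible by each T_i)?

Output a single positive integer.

Gear k returns to start when N is a multiple of T_k.
All gears at start simultaneously when N is a common multiple of [9, 19]; the smallest such N is lcm(9, 19).
Start: lcm = T0 = 9
Fold in T1=19: gcd(9, 19) = 1; lcm(9, 19) = 9 * 19 / 1 = 171 / 1 = 171
Full cycle length = 171

Answer: 171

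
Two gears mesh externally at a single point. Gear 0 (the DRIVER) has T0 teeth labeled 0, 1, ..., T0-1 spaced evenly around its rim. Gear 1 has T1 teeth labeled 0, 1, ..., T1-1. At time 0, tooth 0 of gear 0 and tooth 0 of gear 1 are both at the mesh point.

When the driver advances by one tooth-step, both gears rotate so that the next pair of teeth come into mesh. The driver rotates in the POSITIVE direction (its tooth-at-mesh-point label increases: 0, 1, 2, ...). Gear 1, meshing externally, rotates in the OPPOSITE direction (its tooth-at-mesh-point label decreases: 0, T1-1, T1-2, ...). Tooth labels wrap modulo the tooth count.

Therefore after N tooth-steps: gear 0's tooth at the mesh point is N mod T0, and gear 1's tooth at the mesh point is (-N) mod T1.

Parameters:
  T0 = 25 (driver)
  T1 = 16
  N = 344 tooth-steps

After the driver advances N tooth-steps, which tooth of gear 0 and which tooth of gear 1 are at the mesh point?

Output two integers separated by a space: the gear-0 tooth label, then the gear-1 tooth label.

Answer: 19 8

Derivation:
Gear 0 (driver, T0=25): tooth at mesh = N mod T0
  344 = 13 * 25 + 19, so 344 mod 25 = 19
  gear 0 tooth = 19
Gear 1 (driven, T1=16): tooth at mesh = (-N) mod T1
  344 = 21 * 16 + 8, so 344 mod 16 = 8
  (-344) mod 16 = (-8) mod 16 = 16 - 8 = 8
Mesh after 344 steps: gear-0 tooth 19 meets gear-1 tooth 8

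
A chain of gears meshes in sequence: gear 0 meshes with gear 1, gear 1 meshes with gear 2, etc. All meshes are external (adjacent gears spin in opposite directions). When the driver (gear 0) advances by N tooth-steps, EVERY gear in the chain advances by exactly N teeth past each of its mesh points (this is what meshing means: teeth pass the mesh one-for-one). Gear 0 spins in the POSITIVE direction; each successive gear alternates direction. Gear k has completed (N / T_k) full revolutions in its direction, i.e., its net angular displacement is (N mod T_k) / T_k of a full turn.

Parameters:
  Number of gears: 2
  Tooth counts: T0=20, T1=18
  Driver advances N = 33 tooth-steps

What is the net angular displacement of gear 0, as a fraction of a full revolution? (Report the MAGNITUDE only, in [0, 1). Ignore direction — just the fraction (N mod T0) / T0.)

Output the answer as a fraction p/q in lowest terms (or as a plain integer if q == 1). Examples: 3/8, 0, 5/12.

Answer: 13/20

Derivation:
Chain of 2 gears, tooth counts: [20, 18]
  gear 0: T0=20, direction=positive, advance = 33 mod 20 = 13 teeth = 13/20 turn
  gear 1: T1=18, direction=negative, advance = 33 mod 18 = 15 teeth = 15/18 turn
Gear 0: 33 mod 20 = 13
Fraction = 13 / 20 = 13/20 (gcd(13,20)=1) = 13/20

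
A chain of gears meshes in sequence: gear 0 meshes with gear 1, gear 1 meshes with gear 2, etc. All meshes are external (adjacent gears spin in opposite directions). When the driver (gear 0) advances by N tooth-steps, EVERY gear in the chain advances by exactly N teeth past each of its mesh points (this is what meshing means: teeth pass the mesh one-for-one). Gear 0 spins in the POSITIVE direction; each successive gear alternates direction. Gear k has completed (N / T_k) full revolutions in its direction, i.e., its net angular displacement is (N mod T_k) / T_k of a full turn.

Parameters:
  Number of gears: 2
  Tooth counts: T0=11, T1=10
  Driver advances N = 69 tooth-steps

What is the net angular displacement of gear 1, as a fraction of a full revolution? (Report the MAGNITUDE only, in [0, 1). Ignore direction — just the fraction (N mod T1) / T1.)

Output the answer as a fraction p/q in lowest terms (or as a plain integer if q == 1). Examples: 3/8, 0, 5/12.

Answer: 9/10

Derivation:
Chain of 2 gears, tooth counts: [11, 10]
  gear 0: T0=11, direction=positive, advance = 69 mod 11 = 3 teeth = 3/11 turn
  gear 1: T1=10, direction=negative, advance = 69 mod 10 = 9 teeth = 9/10 turn
Gear 1: 69 mod 10 = 9
Fraction = 9 / 10 = 9/10 (gcd(9,10)=1) = 9/10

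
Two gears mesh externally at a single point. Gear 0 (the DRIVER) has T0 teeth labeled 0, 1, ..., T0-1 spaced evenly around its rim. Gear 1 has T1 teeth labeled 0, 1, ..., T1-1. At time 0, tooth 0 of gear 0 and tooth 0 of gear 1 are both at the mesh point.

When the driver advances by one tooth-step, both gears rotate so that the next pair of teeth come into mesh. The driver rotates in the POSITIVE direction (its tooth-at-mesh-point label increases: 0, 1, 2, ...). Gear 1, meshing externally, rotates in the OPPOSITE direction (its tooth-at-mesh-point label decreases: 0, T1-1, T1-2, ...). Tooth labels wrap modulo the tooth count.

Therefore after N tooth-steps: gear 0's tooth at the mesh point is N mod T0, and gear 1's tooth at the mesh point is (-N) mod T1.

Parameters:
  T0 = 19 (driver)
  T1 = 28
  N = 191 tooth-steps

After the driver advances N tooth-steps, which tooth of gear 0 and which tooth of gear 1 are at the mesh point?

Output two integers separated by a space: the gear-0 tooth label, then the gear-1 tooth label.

Gear 0 (driver, T0=19): tooth at mesh = N mod T0
  191 = 10 * 19 + 1, so 191 mod 19 = 1
  gear 0 tooth = 1
Gear 1 (driven, T1=28): tooth at mesh = (-N) mod T1
  191 = 6 * 28 + 23, so 191 mod 28 = 23
  (-191) mod 28 = (-23) mod 28 = 28 - 23 = 5
Mesh after 191 steps: gear-0 tooth 1 meets gear-1 tooth 5

Answer: 1 5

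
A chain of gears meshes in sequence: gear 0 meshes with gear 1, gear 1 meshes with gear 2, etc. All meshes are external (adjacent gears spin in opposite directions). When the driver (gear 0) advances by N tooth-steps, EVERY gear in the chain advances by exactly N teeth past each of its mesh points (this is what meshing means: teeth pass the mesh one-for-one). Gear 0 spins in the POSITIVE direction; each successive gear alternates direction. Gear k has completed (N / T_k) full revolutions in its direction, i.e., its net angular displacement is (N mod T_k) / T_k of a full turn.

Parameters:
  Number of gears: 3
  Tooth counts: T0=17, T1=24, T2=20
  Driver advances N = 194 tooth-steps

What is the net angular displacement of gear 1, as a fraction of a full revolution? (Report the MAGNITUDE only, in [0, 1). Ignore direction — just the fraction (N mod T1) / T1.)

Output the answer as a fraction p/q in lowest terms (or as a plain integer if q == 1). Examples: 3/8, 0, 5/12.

Answer: 1/12

Derivation:
Chain of 3 gears, tooth counts: [17, 24, 20]
  gear 0: T0=17, direction=positive, advance = 194 mod 17 = 7 teeth = 7/17 turn
  gear 1: T1=24, direction=negative, advance = 194 mod 24 = 2 teeth = 2/24 turn
  gear 2: T2=20, direction=positive, advance = 194 mod 20 = 14 teeth = 14/20 turn
Gear 1: 194 mod 24 = 2
Fraction = 2 / 24 = 1/12 (gcd(2,24)=2) = 1/12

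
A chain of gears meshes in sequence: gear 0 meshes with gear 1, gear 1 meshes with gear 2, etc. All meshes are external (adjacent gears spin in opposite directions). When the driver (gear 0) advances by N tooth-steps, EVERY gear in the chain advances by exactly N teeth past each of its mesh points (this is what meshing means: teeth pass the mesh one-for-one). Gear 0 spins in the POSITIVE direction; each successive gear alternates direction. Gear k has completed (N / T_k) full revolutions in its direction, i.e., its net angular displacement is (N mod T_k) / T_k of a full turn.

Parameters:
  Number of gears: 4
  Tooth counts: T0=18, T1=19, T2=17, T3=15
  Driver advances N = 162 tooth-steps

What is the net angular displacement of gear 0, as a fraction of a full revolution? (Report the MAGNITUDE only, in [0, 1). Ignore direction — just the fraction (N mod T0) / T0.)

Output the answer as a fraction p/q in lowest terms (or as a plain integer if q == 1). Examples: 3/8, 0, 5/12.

Chain of 4 gears, tooth counts: [18, 19, 17, 15]
  gear 0: T0=18, direction=positive, advance = 162 mod 18 = 0 teeth = 0/18 turn
  gear 1: T1=19, direction=negative, advance = 162 mod 19 = 10 teeth = 10/19 turn
  gear 2: T2=17, direction=positive, advance = 162 mod 17 = 9 teeth = 9/17 turn
  gear 3: T3=15, direction=negative, advance = 162 mod 15 = 12 teeth = 12/15 turn
Gear 0: 162 mod 18 = 0
Fraction = 0 / 18 = 0/1 (gcd(0,18)=18) = 0

Answer: 0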